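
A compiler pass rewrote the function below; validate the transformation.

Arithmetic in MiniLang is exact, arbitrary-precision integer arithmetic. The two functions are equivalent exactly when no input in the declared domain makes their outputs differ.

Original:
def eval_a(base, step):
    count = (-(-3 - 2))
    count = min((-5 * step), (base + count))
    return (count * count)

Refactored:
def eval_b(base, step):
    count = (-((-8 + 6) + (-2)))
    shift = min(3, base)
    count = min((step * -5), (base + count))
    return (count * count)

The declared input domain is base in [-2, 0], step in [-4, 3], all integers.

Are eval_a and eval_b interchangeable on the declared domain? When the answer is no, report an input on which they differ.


Not equivalent: base=-2, step=-4 separates them (9 vs 4).
eval_a: count = 5; count = 3; return 9
eval_b: count = 4; shift = -2; count = 2; return 4
verdict: not equivalent; witness: base=-2, step=-4


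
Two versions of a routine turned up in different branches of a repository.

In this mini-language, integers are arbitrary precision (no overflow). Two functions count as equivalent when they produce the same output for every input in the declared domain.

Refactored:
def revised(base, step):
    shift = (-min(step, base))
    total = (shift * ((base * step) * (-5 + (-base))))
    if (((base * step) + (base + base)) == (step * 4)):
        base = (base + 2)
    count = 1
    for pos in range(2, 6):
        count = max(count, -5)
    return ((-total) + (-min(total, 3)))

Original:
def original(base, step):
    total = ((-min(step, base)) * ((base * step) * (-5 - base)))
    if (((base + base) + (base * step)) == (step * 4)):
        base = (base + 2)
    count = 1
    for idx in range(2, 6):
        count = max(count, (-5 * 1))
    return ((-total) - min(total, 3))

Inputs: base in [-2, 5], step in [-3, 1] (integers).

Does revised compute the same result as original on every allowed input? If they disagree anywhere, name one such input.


Equivalent — the differences include statement counts differ, and constant usage differs, and local variable names differ, and arithmetic usage differs, yet no declared input distinguishes the two.
Tracing base=5, step=1: original: total := 50 | (((base + base) + (base * step)) == (step * 4)): false | count := 1 | iter idx=2: | count := 1 | iter idx=3: | count := 1 | iter idx=4: | count := 1 | iter idx=5: | count := 1 | result -53 | revised: shift := -1 | total := 50 | (((base * step) + (base + base)) == (step * 4)): false | count := 1 | iter pos=2: | count := 1 | iter pos=3: | count := 1 | iter pos=4: | count := 1 | iter pos=5: | count := 1 | result -53 — matching result -53.
Every one of the 40 inputs gives matching results.
verdict: equivalent


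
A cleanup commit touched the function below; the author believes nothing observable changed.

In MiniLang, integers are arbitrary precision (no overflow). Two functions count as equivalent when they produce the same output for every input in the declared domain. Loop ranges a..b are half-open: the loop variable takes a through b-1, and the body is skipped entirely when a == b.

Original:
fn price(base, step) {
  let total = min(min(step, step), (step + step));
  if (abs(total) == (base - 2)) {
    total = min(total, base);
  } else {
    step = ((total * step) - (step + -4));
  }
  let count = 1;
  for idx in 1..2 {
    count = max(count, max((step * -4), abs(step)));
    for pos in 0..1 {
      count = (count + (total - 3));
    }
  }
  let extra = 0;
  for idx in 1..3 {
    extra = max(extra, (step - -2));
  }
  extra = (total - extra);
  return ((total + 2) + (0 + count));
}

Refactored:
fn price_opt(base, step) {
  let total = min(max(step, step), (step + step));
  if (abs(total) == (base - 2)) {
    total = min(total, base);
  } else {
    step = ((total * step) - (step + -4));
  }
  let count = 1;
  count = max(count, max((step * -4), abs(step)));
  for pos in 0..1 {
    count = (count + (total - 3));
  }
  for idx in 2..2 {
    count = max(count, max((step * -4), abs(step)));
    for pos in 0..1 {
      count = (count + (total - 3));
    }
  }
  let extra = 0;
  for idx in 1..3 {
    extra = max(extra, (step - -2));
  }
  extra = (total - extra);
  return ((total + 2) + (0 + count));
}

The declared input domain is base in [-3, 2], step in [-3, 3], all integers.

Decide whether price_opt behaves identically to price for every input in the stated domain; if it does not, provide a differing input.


The edit looks behavioral (`min(step, step)` became `max(step, step)`), but over these ranges it never changes the outcome.
Tracing base=2, step=2: price: total = 2; (abs(total) == (base - 2)) -> false; step = 6; count = 1; [idx=1]; count = 6; [pos=0]; count = 5; extra = 0; [idx=1]; extra = 8; [idx=2]; extra = 8; extra = -6; return 9 | price_opt: total = 2; (abs(total) == (base - 2)) -> false; step = 6; count = 1; count = 6; [pos=0]; count = 5; the idx loop: no iterations; extra = 0; [idx=1]; extra = 8; [idx=2]; extra = 8; extra = -6; return 9 — matching result 9.
An exhaustive pass over the 42 declared inputs shows identical outputs.
verdict: equivalent


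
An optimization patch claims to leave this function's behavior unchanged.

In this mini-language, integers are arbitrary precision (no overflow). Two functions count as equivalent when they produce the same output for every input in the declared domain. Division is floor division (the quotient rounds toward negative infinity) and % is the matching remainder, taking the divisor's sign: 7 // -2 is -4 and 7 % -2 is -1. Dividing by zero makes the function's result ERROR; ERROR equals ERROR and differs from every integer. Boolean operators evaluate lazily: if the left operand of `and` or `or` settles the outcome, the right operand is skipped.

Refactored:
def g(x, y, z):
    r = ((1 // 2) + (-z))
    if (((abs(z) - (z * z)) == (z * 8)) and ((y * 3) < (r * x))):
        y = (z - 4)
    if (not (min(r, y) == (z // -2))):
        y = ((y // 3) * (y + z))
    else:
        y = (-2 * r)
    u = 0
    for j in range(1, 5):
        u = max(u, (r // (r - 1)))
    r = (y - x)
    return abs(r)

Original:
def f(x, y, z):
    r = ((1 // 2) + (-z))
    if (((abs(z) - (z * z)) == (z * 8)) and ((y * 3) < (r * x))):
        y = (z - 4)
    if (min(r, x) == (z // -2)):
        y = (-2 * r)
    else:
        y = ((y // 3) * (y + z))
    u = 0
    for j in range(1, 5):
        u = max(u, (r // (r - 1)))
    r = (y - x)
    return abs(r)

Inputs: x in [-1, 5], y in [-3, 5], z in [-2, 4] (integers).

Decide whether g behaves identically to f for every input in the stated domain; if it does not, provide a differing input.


These are not equivalent — on x=-1, y=-2, z=1 the outputs split (3 vs 2).
f: r becomes -1; next (((abs(z) - (z * z)) == (z * 8)) and ((y * 3) < (r * x))) evaluates to false; next (min(r, x) == (z // -2)) evaluates to true; next y becomes 2; next u becomes 0; next at j=1:; next u becomes 0; next at j=2:; next u becomes 0; next at j=3:; next u becomes 0; next at j=4:; next u becomes 0; next r becomes 3; next final value 3
g: r becomes -1; next (((abs(z) - (z * z)) == (z * 8)) and ((y * 3) < (r * x))) evaluates to false; next (not (min(r, y) == (z // -2))) evaluates to true; next y becomes 1; next u becomes 0; next at j=1:; next u becomes 0; next at j=2:; next u becomes 0; next at j=3:; next u becomes 0; next at j=4:; next u becomes 0; next r becomes 2; next final value 2
verdict: not equivalent; witness: x=-1, y=-2, z=1


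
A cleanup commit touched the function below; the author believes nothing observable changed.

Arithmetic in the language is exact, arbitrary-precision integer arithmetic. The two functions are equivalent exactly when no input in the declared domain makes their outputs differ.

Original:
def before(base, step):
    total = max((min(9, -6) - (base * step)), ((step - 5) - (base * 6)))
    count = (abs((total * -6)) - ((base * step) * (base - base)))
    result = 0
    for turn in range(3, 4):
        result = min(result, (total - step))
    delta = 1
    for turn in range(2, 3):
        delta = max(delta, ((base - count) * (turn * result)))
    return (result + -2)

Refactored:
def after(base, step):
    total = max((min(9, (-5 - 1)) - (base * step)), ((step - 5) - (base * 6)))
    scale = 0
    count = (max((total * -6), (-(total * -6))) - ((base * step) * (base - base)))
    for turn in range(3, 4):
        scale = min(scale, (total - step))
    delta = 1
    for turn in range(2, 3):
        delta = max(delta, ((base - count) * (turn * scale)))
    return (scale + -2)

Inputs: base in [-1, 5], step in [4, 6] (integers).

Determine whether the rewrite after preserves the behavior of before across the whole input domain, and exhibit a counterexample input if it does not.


The two versions differ — the changes include constant usage differs; also local variable names differ; also min/max/abs usage differs; also arithmetic usage differs.
One worked example (base=2, step=4) — before: total=-13, then count=78, then result=0, then (turn=3), then result=-17, then delta=1, then (turn=2), then delta=2584, then returns -19; after: total=-13, then scale=0, then count=78, then (turn=3), then scale=-17, then delta=1, then (turn=2), then delta=2584, then returns -19; agreement on -19.
Every one of the 21 inputs gives matching results.
verdict: equivalent


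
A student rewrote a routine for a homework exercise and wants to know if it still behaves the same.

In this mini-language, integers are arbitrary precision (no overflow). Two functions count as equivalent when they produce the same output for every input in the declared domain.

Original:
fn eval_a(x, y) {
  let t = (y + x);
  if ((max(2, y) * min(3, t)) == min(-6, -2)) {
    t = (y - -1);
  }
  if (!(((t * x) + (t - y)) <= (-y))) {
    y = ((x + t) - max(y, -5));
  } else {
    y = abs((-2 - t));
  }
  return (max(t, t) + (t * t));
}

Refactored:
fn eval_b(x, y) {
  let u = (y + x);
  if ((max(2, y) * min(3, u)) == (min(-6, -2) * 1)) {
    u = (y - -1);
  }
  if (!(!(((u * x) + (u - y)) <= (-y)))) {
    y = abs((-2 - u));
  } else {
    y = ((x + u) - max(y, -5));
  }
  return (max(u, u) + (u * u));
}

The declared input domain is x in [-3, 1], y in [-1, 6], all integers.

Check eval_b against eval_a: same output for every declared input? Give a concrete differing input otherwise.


Equivalent — the differences include arithmetic usage differs, and constant usage differs, and boolean connective usage differs, and local variable names differ, yet no declared input distinguishes the two.
As a probe, take x=0, y=1: eval_a runs t=1, then ((max(2, y) * min(3, t)) == min(-6, -2)) is false, then (!(((t * x) + (t - y)) <= (-y))) is true, then y=0, then returns 2; eval_b runs u=1, then ((max(2, y) * min(3, u)) == (min(-6, -2) * 1)) is false, then (!(!(((u * x) + (u - y)) <= (-y)))) is false, then y=0, then returns 2; both end at 2.
Sweeping the whole domain (40 inputs) finds no disagreement.
verdict: equivalent


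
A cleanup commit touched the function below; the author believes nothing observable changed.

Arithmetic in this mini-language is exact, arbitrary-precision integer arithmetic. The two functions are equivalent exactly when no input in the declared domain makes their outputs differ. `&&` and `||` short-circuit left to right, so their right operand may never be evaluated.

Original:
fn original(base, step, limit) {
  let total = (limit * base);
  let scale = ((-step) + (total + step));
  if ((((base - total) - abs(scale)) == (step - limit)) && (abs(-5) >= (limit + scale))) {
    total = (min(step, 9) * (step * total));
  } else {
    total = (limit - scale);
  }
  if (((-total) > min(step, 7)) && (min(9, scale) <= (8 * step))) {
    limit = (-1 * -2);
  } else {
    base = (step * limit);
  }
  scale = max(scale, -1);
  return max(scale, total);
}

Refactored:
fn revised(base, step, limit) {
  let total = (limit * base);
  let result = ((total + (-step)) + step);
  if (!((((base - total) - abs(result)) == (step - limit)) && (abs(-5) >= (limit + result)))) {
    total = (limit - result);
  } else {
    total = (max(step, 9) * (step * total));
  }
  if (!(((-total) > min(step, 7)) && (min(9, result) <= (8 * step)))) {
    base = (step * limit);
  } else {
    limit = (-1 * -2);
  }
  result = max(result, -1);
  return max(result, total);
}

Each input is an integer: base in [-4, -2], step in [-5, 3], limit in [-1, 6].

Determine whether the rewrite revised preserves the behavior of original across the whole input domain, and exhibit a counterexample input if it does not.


Try base=-4, step=-3, limit=1.
original: total becomes -4; next scale becomes -4; next ((((base - total) - abs(scale)) == (step - limit)) && (abs(-5) >= (limit + scale))) evaluates to true; next total becomes -36; next (((-total) > min(step, 7)) && (min(9, scale) <= (8 * step))) evaluates to false; next base becomes -3; next scale becomes -1; next final value -1
revised: total becomes -4; next result becomes -4; next (!((((base - total) - abs(result)) == (step - limit)) && (abs(-5) >= (limit + result)))) evaluates to false; next total becomes 108; next (!(((-total) > min(step, 7)) && (min(9, result) <= (8 * step)))) evaluates to true; next base becomes -3; next result becomes -1; next final value 108
-1 and 108 differ, so these are not the same function on this domain.
verdict: not equivalent; witness: base=-4, step=-3, limit=1


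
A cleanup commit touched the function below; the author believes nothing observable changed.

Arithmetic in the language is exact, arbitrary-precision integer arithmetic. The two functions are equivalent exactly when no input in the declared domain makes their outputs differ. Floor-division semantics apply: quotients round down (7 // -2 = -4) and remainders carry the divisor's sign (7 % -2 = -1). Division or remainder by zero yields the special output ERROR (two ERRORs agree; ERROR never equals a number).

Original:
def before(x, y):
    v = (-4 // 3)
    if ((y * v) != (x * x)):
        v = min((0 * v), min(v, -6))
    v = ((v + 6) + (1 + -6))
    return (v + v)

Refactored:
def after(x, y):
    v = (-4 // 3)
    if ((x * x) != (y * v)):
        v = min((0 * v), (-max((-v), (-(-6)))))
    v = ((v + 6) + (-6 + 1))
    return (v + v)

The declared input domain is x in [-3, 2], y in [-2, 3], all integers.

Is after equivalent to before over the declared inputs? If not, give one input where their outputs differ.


Reading the diff, among the changes: min/max/abs usage differs.
Tracing x=2, y=1: before: v=-2, then ((y * v) != (x * x)) is true, then v=-6, then v=-5, then returns -10 | after: v=-2, then ((x * x) != (y * v)) is true, then v=-6, then v=-5, then returns -10 — matching result -10.
Sweeping the whole domain (36 inputs) finds no disagreement.
verdict: equivalent


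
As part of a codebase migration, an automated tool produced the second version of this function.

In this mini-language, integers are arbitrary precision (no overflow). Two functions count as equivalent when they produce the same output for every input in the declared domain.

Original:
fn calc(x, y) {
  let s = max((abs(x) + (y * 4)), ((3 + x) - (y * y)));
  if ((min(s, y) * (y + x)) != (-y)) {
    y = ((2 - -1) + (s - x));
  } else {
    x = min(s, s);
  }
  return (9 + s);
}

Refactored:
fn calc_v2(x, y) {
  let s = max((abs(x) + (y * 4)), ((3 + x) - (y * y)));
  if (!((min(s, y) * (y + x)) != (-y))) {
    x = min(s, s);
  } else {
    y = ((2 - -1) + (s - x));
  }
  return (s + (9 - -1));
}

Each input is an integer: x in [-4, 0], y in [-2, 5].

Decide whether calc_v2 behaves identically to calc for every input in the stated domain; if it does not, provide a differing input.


At x=-4, y=-2: calc gives 5, calc_v2 gives 6.
verdict: not equivalent; witness: x=-4, y=-2


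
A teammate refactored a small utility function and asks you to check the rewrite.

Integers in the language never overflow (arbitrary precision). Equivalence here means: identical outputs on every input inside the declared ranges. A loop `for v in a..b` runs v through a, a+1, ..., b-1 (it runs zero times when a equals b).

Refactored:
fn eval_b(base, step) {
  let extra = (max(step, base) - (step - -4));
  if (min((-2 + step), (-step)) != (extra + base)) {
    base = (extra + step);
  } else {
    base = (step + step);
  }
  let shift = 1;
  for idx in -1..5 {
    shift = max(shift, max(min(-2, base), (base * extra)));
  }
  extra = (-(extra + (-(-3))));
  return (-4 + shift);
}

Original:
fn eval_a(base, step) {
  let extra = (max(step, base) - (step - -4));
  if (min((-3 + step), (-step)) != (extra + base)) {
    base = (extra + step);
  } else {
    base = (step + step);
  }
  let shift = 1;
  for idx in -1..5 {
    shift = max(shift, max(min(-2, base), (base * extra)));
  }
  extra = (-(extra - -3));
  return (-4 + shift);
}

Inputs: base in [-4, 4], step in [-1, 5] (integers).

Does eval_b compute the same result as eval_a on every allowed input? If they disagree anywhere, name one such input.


The rewrite breaks on base=0, step=-1, where the results are 8 and 2.
eval_a: extra = -3; (min((-3 + step), (-step)) != (extra + base)) -> true; base = -4; shift = 1; [idx=-1]; shift = 12; [idx=0]; shift = 12; [idx=1]; shift = 12; [idx=2]; shift = 12; [idx=3]; shift = 12; [idx=4]; shift = 12; extra = 0; return 8
eval_b: extra = -3; (min((-2 + step), (-step)) != (extra + base)) -> false; base = -2; shift = 1; [idx=-1]; shift = 6; [idx=0]; shift = 6; [idx=1]; shift = 6; [idx=2]; shift = 6; [idx=3]; shift = 6; [idx=4]; shift = 6; extra = 0; return 2
verdict: not equivalent; witness: base=0, step=-1


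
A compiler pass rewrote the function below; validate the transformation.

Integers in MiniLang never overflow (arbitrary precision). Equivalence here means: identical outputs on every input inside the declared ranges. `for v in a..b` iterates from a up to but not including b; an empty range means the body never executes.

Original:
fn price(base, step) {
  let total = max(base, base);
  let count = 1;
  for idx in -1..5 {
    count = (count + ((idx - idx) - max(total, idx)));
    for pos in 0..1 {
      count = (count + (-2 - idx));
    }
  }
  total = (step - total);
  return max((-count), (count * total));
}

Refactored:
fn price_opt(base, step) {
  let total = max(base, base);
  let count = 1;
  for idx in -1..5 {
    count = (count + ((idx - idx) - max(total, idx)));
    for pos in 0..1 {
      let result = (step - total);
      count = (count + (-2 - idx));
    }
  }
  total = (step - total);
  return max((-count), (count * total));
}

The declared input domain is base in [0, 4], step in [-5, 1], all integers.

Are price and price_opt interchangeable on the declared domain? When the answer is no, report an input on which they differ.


The two versions differ — the changes include statement counts differ; and local variable names differ; and arithmetic usage differs.
One worked example (base=4, step=0) — price: total := 4 | count := 1 | iter idx=-1: | count := -3 | iter pos=0: | count := -4 | iter idx=0: | count := -8 | iter pos=0: | count := -10 | iter idx=1: | count := -14 | iter pos=0: | count := -17 | iter idx=2: | count := -21 | iter pos=0: | count := -25 | iter idx=3: | count := -29 | iter pos=0: | count := -34 | iter idx=4: | count := -38 | iter pos=0: | count := -44 | total := -4 | result 176; price_opt: total := 4 | count := 1 | iter idx=-1: | count := -3 | iter pos=0: | result := -4 | count := -4 | iter idx=0: | count := -8 | iter pos=0: | result := -4 | count := -10 | iter idx=1: | count := -14 | iter pos=0: | result := -4 | count := -17 | iter idx=2: | count := -21 | iter pos=0: | result := -4 | count := -25 | iter idx=3: | count := -29 | iter pos=0: | result := -4 | count := -34 | iter idx=4: | count := -38 | iter pos=0: | result := -4 | count := -44 | total := -4 | result 176; agreement on 176.
Every one of the 35 inputs gives matching results.
verdict: equivalent


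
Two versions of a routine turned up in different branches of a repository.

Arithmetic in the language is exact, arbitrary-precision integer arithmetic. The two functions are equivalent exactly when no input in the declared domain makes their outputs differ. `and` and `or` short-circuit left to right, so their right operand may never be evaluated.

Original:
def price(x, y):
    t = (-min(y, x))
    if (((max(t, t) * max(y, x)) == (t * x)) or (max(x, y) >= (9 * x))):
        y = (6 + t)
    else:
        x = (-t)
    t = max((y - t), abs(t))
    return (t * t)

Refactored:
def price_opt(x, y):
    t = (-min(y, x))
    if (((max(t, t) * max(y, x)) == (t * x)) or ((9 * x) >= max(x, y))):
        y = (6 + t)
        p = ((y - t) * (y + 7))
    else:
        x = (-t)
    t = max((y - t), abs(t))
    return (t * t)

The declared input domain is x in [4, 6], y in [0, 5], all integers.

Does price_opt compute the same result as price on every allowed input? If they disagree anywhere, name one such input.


Try x=4, y=5.
price: t becomes -4; next (((max(t, t) * max(y, x)) == (t * x)) or (max(x, y) >= (9 * x))) evaluates to false; next x becomes 4; next t becomes 9; next final value 81
price_opt: t becomes -4; next (((max(t, t) * max(y, x)) == (t * x)) or ((9 * x) >= max(x, y))) evaluates to true; next y becomes 2; next p becomes 54; next t becomes 6; next final value 36
81 and 36 differ, so these are not the same function on this domain.
verdict: not equivalent; witness: x=4, y=5


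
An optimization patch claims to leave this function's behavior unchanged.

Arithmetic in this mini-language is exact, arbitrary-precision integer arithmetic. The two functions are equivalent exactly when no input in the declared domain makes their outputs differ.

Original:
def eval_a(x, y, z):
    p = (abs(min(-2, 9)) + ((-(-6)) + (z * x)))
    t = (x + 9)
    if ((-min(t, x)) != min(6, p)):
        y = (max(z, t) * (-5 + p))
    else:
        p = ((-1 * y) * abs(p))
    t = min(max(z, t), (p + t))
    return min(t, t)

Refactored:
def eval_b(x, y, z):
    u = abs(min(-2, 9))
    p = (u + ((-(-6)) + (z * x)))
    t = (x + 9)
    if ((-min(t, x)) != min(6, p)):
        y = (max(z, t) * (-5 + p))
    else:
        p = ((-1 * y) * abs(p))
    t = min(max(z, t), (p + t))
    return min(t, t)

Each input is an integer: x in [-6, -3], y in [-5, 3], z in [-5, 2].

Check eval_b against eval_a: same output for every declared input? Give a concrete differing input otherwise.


Equivalent — the differences include local variable names differ, plus statement counts differ, yet no declared input distinguishes the two.
As a probe, take x=-6, y=-2, z=-2: eval_a runs p := 20 | t := 3 | ((-min(t, x)) != min(6, p)): false | p := 40 | t := 3 | result 3; eval_b runs u := 2 | p := 20 | t := 3 | ((-min(t, x)) != min(6, p)): false | p := 40 | t := 3 | result 3; both end at 3.
Across all 288 domain points the two functions coincide.
verdict: equivalent


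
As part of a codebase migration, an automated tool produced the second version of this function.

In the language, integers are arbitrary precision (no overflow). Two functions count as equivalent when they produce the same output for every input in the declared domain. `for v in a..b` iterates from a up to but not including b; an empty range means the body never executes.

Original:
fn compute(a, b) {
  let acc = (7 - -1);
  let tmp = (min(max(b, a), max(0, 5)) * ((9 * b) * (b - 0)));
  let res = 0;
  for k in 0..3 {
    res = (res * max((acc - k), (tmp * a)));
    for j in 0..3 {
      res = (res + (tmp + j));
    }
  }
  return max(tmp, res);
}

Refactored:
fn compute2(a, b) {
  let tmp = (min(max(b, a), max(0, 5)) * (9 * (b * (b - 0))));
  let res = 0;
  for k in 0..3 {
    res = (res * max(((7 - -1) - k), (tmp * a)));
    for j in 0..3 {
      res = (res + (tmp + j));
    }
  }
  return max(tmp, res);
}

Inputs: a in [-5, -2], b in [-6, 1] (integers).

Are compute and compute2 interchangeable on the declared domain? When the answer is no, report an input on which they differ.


Differences: statement counts differ; local variable names differ — yet all 32 inputs agree.
verdict: equivalent


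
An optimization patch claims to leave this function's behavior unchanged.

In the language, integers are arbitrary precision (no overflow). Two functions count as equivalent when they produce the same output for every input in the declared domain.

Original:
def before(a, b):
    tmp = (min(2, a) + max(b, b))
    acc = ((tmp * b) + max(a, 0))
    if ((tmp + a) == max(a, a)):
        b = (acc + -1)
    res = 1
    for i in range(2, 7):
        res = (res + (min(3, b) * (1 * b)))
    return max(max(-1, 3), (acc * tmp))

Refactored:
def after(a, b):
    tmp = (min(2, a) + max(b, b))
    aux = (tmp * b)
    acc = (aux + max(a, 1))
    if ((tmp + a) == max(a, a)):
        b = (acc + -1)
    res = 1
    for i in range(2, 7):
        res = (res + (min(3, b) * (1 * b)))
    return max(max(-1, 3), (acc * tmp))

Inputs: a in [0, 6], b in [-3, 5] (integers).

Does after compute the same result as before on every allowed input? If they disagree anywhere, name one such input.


There is a counterexample at a=0, b=2: 8 on one side, 10 on the other.
before: tmp = 2; acc = 4; ((tmp + a) == max(a, a)) -> false; res = 1; [i=2]; res = 5; [i=3]; res = 9; [i=4]; res = 13; [i=5]; res = 17; [i=6]; res = 21; return 8
after: tmp = 2; aux = 4; acc = 5; ((tmp + a) == max(a, a)) -> false; res = 1; [i=2]; res = 5; [i=3]; res = 9; [i=4]; res = 13; [i=5]; res = 17; [i=6]; res = 21; return 10
verdict: not equivalent; witness: a=0, b=2


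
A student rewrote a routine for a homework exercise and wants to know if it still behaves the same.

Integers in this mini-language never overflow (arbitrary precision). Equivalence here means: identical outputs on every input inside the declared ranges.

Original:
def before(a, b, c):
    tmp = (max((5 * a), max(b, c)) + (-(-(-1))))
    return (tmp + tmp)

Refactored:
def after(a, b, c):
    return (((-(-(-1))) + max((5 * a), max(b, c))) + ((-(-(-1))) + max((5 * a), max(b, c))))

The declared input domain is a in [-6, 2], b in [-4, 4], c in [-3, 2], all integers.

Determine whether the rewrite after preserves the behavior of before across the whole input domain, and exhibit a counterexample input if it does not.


The two versions differ — the changes include statement counts differ, and arithmetic usage differs, and min/max/abs usage differs, and constant usage differs, and local variable names differ.
Spot check at a=-5, b=-2, c=-3 — before: tmp=-3, then returns -6. after: returns -6. Both give -6.
Across all 486 domain points the two functions coincide.
verdict: equivalent


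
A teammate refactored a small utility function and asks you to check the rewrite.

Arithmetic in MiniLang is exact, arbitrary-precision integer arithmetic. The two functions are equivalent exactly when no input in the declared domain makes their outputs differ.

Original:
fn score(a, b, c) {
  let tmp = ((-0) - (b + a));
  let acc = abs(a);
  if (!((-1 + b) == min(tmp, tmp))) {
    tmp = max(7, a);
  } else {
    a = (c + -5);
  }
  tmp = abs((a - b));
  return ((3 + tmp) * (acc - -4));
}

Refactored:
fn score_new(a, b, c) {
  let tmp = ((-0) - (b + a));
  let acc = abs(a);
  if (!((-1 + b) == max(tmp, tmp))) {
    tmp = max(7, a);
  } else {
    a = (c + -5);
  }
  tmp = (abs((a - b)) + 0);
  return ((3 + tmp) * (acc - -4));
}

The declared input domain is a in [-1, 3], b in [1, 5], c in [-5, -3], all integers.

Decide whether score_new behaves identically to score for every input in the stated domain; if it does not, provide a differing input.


The one real change (`min(tmp, tmp)` became `max(tmp, tmp)`) has no effect anywhere in the declared ranges.
As a probe, take a=2, b=3, c=-4: score runs tmp = -5; acc = 2; (!((-1 + b) == min(tmp, tmp))) -> true; tmp = 7; tmp = 1; return 24; score_new runs tmp = -5; acc = 2; (!((-1 + b) == max(tmp, tmp))) -> true; tmp = 7; tmp = 1; return 24; both end at 24.
Every one of the 75 inputs gives matching results.
verdict: equivalent


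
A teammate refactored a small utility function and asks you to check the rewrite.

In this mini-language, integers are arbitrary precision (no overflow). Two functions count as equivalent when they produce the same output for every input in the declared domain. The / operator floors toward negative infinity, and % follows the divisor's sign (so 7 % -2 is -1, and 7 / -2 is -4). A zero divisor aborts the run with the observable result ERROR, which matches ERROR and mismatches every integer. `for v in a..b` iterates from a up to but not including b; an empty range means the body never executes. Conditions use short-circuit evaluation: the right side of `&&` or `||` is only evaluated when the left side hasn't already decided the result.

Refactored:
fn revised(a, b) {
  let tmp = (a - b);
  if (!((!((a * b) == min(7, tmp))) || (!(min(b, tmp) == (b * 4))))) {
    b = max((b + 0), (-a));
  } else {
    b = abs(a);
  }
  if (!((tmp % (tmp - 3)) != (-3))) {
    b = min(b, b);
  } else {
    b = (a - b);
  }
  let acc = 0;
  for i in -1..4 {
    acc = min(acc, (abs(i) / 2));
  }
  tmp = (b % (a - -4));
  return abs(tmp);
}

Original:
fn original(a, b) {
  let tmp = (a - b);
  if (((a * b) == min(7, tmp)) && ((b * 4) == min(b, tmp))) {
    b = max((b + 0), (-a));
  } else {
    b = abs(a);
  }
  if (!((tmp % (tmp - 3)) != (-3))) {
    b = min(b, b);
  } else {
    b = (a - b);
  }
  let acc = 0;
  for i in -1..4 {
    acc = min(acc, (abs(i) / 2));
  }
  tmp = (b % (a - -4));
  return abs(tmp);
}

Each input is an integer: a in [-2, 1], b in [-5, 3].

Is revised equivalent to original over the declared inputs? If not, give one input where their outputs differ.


The two are interchangeable: boolean connective usage differs, and every declared input agrees.
As a probe, take a=-2, b=0: original runs tmp=-2, then (((a * b) == min(7, tmp)) && ((b * 4) == min(b, tmp))) is false, then b=2, then (!((tmp % (tmp - 3)) != (-3))) is false, then b=-4, then acc=0, then (i=-1), then acc=0, then (i=0), then acc=0, then (i=1), then acc=0, then (i=2), then acc=0, then (i=3), then acc=0, then tmp=0, then returns 0; revised runs tmp=-2, then (!((!((a * b) == min(7, tmp))) || (!(min(b, tmp) == (b * 4))))) is false, then b=2, then (!((tmp % (tmp - 3)) != (-3))) is false, then b=-4, then acc=0, then (i=-1), then acc=0, then (i=0), then acc=0, then (i=1), then acc=0, then (i=2), then acc=0, then (i=3), then acc=0, then tmp=0, then returns 0; both end at 0.
Sweeping the whole domain (36 inputs) finds no disagreement.
verdict: equivalent


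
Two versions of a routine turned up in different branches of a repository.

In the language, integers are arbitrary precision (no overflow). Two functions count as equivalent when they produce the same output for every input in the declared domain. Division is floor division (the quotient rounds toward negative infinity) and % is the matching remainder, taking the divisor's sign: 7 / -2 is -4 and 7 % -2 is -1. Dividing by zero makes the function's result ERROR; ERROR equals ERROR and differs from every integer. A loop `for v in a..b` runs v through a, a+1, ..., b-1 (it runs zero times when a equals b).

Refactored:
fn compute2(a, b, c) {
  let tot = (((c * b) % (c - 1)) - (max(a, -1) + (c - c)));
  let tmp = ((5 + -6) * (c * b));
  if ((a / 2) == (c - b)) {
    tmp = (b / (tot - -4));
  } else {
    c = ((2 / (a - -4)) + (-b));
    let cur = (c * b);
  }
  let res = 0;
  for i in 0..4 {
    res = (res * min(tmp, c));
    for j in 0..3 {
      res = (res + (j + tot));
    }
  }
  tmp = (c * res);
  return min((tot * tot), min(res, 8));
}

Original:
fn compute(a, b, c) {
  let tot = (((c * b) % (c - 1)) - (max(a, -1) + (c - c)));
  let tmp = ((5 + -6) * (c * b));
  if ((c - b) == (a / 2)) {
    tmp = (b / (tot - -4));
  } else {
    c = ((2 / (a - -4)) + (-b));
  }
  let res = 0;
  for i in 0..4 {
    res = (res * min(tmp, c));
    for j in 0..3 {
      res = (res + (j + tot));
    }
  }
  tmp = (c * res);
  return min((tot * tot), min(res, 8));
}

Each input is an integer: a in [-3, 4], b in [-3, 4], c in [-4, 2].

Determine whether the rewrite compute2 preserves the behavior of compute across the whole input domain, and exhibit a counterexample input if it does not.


Reading the diff, among the changes: local variable names differ, arithmetic usage differs, statement counts differ.
As a probe, take a=2, b=-2, c=-4: compute runs tot := -4 | tmp := -8 | ((c - b) == (a / 2)): false | c := 2 | res := 0 | iter i=0: | res := 0 | iter j=0: | res := -4 | iter j=1: | res := -7 | iter j=2: | res := -9 | iter i=1: | res := 72 | iter j=0: | res := 68 | iter j=1: | res := 65 | iter j=2: | res := 63 | iter i=2: | res := -504 | iter j=0: | res := -508 | iter j=1: | res := -511 | iter j=2: | res := -513 | iter i=3: | res := 4104 | iter j=0: | res := 4100 | iter j=1: | res := 4097 | iter j=2: | res := 4095 | tmp := 8190 | result 8; compute2 runs tot := -4 | tmp := -8 | ((a / 2) == (c - b)): false | c := 2 | cur := -4 | res := 0 | iter i=0: | res := 0 | iter j=0: | res := -4 | iter j=1: | res := -7 | iter j=2: | res := -9 | iter i=1: | res := 72 | iter j=0: | res := 68 | iter j=1: | res := 65 | iter j=2: | res := 63 | iter i=2: | res := -504 | iter j=0: | res := -508 | iter j=1: | res := -511 | iter j=2: | res := -513 | iter i=3: | res := 4104 | iter j=0: | res := 4100 | iter j=1: | res := 4097 | iter j=2: | res := 4095 | tmp := 8190 | result 8; both end at 8.
Every one of the 448 inputs gives matching results.
verdict: equivalent


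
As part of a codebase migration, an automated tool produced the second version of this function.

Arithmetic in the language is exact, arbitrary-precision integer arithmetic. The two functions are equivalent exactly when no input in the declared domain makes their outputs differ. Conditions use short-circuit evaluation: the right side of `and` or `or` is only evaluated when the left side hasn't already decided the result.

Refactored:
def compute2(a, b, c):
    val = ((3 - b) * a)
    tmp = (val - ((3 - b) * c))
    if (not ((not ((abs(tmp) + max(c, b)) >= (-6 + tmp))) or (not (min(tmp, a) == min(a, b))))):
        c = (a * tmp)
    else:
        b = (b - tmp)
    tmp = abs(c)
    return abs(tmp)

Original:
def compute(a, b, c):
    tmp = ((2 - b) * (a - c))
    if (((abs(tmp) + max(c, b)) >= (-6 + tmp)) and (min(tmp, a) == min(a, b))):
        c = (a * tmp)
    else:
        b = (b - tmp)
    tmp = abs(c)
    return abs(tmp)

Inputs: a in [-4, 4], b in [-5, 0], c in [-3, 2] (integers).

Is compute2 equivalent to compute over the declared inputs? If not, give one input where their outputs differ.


Take a=-4, b=-2, c=-3.
compute: tmp becomes -4; next (((abs(tmp) + max(c, b)) >= (-6 + tmp)) and (min(tmp, a) == min(a, b))) evaluates to true; next c becomes 16; next tmp becomes 16; next final value 16
compute2: val becomes -20; next tmp becomes -5; next (not ((not ((abs(tmp) + max(c, b)) >= (-6 + tmp))) or (not (min(tmp, a) == min(a, b))))) evaluates to false; next b becomes 3; next tmp becomes 3; next final value 3
16 against 3: the behavior changed.
verdict: not equivalent; witness: a=-4, b=-2, c=-3


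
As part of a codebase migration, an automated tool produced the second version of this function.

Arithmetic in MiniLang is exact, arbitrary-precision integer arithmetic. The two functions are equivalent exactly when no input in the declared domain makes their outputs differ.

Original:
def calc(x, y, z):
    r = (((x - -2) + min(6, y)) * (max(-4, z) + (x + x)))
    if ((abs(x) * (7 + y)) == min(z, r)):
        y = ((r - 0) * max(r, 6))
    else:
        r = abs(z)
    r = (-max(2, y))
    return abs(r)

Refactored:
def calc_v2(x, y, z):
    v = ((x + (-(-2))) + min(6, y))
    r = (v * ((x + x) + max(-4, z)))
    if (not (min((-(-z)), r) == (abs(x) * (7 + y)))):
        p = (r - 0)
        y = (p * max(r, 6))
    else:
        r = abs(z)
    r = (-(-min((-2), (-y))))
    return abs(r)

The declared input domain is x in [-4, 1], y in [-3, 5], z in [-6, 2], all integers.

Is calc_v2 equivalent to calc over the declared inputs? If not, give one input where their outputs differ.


Consider the input x=-4, y=-3, z=-6.
calc: r = 60; ((abs(x) * (7 + y)) == min(z, r)) -> false; r = 6; r = -2; return 2
calc_v2: v = -5; r = 60; (not (min((-(-z)), r) == (abs(x) * (7 + y)))) -> true; p = 60; y = 3600; r = -3600; return 3600
2 and 3600 differ, so these are not the same function on this domain.
verdict: not equivalent; witness: x=-4, y=-3, z=-6


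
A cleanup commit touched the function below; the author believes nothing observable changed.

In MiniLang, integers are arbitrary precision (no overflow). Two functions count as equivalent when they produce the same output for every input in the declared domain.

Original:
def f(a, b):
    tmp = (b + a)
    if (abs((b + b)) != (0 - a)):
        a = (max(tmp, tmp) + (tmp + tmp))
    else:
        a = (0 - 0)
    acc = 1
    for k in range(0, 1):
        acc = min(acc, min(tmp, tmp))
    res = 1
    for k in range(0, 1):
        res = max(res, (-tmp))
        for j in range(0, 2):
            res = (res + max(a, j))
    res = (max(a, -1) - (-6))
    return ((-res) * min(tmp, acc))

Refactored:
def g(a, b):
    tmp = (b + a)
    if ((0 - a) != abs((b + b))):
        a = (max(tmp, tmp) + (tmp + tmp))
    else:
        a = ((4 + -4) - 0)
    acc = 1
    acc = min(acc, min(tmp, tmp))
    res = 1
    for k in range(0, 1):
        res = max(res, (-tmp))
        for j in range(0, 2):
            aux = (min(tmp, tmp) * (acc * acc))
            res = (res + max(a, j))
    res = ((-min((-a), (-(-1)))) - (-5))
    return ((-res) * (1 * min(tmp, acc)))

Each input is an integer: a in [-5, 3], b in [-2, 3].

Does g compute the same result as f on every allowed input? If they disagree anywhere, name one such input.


The rewrite breaks on a=-5, b=-2, where the results are 35 and 28.
f: tmp = -7; (abs((b + b)) != (0 - a)) -> true; a = -21; acc = 1; [k=0]; acc = -7; res = 1; [k=0]; res = 7; [j=0]; res = 7; [j=1]; res = 8; res = 5; return 35
g: tmp = -7; ((0 - a) != abs((b + b))) -> true; a = -21; acc = 1; acc = -7; res = 1; [k=0]; res = 7; [j=0]; aux = -343; res = 7; [j=1]; aux = -343; res = 8; res = 4; return 28
verdict: not equivalent; witness: a=-5, b=-2


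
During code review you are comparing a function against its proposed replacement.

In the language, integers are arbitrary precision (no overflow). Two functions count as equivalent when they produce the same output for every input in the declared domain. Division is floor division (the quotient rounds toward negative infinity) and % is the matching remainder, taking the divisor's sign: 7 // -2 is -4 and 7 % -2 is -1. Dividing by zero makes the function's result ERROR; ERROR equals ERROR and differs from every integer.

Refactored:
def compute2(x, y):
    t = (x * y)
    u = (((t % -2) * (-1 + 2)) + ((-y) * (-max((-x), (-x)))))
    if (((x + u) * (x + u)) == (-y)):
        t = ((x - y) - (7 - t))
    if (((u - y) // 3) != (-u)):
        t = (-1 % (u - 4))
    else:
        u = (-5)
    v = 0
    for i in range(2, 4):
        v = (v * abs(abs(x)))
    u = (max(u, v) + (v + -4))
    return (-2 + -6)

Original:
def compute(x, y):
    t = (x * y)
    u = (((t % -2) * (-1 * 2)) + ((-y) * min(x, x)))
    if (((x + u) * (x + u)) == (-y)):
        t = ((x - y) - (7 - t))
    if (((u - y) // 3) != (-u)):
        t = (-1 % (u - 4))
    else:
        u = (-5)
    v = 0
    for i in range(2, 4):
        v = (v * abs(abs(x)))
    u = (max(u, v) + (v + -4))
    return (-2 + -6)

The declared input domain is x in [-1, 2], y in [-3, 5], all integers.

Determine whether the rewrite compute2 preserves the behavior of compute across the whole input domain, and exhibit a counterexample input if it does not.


Consider the input x=-1, y=5.
compute: t becomes -5; next u becomes 7; next (((x + u) * (x + u)) == (-y)) evaluates to false; next (((u - y) // 3) != (-u)) evaluates to true; next t becomes 2; next v becomes 0; next at i=2:; next v becomes 0; next at i=3:; next v becomes 0; next u becomes 3; next final value -8
compute2: t becomes -5; next u becomes 4; next (((x + u) * (x + u)) == (-y)) evaluates to false; next (((u - y) // 3) != (-u)) evaluates to true; next hits division by zero so the output is ERROR
-8 against ERROR: the behavior changed.
verdict: not equivalent; witness: x=-1, y=5


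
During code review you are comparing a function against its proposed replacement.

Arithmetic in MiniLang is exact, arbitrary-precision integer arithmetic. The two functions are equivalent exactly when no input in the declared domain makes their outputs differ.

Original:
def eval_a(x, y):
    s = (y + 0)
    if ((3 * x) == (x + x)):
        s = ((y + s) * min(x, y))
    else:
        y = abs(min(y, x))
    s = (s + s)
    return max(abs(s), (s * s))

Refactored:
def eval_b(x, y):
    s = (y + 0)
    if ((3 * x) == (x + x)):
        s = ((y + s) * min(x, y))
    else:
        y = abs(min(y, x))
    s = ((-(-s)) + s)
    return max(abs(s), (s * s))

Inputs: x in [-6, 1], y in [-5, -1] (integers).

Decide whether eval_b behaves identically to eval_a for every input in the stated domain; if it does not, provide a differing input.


Reading the diff, among the changes: same computation, different form.
As a probe, take x=1, y=-5: eval_a runs s becomes -5; next ((3 * x) == (x + x)) evaluates to false; next y becomes 5; next s becomes -10; next final value 100; eval_b runs s becomes -5; next ((3 * x) == (x + x)) evaluates to false; next y becomes 5; next s becomes -10; next final value 100; both end at 100.
Every one of the 40 inputs gives matching results.
verdict: equivalent
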